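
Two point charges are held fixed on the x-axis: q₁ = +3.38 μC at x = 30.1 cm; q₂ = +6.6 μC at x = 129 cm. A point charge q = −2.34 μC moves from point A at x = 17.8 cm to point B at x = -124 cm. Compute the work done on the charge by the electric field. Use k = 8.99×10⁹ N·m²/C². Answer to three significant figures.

-0.602 J

The work done by the electric force is W_field = −ΔU = −q(V_B − V_A) = q(V_A − V_B).
At A: distances to the source charges are 0.123 m, 1.11 m; V_A = Σ kqᵢ/rᵢ = 3.00×10⁵ V.
At B: distances to the source charges are 1.54 m, 2.53 m; V_B = Σ kqᵢ/rᵢ = 4.32×10⁴ V.
ΔV = V_B − V_A = -2.57×10⁵ V.
W_field = −qΔV = −(-2.34×10⁻⁶ C)(-2.57×10⁵ V) = -0.602 J.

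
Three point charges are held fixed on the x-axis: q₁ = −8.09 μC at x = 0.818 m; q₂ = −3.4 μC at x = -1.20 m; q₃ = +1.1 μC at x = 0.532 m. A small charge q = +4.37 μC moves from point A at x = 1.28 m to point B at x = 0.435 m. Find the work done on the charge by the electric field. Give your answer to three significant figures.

The work done by the electric force is W_field = −ΔU = −q(V_B − V_A) = q(V_A − V_B).
At A: distances to the source charges are 0.462 m, 2.48 m, 0.748 m; V_A = Σ kqᵢ/rᵢ = -1.57×10⁵ V.
At B: distances to the source charges are 0.383 m, 1.64 m, 0.0970 m; V_B = Σ kqᵢ/rᵢ = -1.07×10⁵ V.
ΔV = V_B − V_A = 4.99×10⁴ V.
W_field = −qΔV = −(4.37×10⁻⁶ C)(4.99×10⁴ V) = -0.218 J.

-0.218 J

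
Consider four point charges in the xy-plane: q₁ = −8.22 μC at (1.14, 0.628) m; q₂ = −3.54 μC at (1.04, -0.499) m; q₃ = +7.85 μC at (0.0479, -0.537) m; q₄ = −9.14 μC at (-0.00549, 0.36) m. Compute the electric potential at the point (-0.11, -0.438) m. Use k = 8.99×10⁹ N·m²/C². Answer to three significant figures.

Electric potential is a scalar, so the contributions from each charge add algebraically: V = Σ kqᵢ/rᵢ.
Distances from the field point to each charge: r₁ = 1.64 m, r₂ = 1.15 m, r₃ = 0.186 m, r₄ = 0.805 m.
V = k[(-8.22×10⁻⁶)/(1.64) + (-3.54×10⁻⁶)/(1.15) + (7.85×10⁻⁶)/(0.186) + (-9.14×10⁻⁶)/(0.805)] = 2.04×10⁵ V.

2.04×10⁵ V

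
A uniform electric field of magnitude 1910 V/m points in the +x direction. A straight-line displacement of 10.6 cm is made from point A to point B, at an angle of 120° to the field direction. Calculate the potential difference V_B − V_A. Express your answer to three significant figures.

101 V

Only the component of displacement along E changes the potential: ΔV = −E·d·cosθ.
ΔV = −(1910 V/m)(0.106 m)cos120° = 101 V.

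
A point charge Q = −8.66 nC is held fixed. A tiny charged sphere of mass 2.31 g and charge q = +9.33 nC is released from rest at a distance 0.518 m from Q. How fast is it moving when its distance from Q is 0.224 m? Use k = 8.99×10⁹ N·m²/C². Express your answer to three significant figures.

Only the electrostatic force acts, so mechanical energy is conserved: ½mv² = U₁ − U₂ = kQq(1/r₁ − 1/r₂).
U₁ − U₂ = (8.99×10⁹ N·m²/C²)(-8.66×10⁻⁹ C)(9.33×10⁻⁹ C)(1/0.518 − 1/0.224) = 1.84×10⁻⁶ J.
v = √(2·1.84×10⁻⁶/2.31×10⁻³) = 0.0399 m/s.

0.0399 m/s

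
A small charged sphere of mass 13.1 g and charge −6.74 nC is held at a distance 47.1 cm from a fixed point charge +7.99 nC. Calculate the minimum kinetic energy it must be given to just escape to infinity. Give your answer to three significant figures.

1.03×10⁻⁶ J

To just escape, total mechanical energy must reach zero at infinity: ½mv²_min + U = 0, so ½mv²_min = −U = |kQq|/r.
|U| = |kQq|/r = (8.99×10⁹ N·m²/C²)(7.99×10⁻⁹)(6.74×10⁻⁹)/(0.471) = 1.03×10⁻⁶ J.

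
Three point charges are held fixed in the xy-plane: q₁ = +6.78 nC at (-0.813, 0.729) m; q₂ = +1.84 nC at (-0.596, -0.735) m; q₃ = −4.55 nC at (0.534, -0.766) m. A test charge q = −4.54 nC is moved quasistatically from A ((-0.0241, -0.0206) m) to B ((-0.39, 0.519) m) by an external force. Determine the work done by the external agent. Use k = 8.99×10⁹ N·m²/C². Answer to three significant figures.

For quasistatic motion the external work equals the change in potential energy: W_ext = qΔV = q(V_B − V_A).
At A: distances to the source charges are 1.09 m, 0.915 m, 0.931 m; V_A = Σ kqᵢ/rᵢ = 30.2 V.
At B: distances to the source charges are 0.472 m, 1.27 m, 1.58 m; V_B = Σ kqᵢ/rᵢ = 116 V.
ΔV = V_B − V_A = 86.1 V.
W_ext = qΔV = (-4.54×10⁻⁹ C)(86.1 V) = -3.91×10⁻⁷ J.

-3.91×10⁻⁷ J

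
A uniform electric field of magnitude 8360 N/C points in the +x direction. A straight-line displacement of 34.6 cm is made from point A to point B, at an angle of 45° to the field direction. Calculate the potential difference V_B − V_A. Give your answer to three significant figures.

Only the component of displacement along E changes the potential: ΔV = −E·d·cosθ.
ΔV = −(8360 V/m)(0.346 m)cos45° = -2050 V.

-2050 V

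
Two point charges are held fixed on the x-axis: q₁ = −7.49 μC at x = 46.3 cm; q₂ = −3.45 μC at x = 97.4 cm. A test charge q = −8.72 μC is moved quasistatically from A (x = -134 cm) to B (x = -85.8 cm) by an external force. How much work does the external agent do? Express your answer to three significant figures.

For quasistatic motion the external work equals the change in potential energy: W_ext = qΔV = q(V_B − V_A).
At A: distances to the source charges are 1.80 m, 2.31 m; V_A = Σ kqᵢ/rᵢ = -5.07×10⁴ V.
At B: distances to the source charges are 1.32 m, 1.83 m; V_B = Σ kqᵢ/rᵢ = -6.79×10⁴ V.
ΔV = V_B − V_A = -1.72×10⁴ V.
W_ext = qΔV = (-8.72×10⁻⁶ C)(-1.72×10⁴ V) = 0.150 J.

0.150 J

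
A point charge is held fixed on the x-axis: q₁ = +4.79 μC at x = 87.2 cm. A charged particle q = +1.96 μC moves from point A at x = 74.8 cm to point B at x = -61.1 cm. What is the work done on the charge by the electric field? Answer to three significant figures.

0.624 J

The work done by the electric force is W_field = −ΔU = −q(V_B − V_A) = q(V_A − V_B).
At A: distance to the source charge is 0.124 m; V_A = kq₁/r = 3.47×10⁵ V.
At B: distance to the source charge is 1.48 m; V_B = kq₁/r = 2.90×10⁴ V.
ΔV = V_B − V_A = -3.18×10⁵ V.
W_field = −qΔV = −(1.96×10⁻⁶ C)(-3.18×10⁵ V) = 0.624 J.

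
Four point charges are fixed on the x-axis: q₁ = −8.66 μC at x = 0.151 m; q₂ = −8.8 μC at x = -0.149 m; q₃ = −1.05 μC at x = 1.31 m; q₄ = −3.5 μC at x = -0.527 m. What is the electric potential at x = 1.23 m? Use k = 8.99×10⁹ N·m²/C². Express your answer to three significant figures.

The total potential is the scalar sum of each charge's contribution, V = Σ kqᵢ/rᵢ.
Distances from the field point to each charge: r₁ = 1.08 m, r₂ = 1.38 m, r₃ = 0.0800 m, r₄ = 1.76 m.
V = k[(-8.66×10⁻⁶)/(1.08) + (-8.80×10⁻⁶)/(1.38) + (-1.05×10⁻⁶)/(0.0800) + (-3.50×10⁻⁶)/(1.76)] = -2.65×10⁵ V.

-2.65×10⁵ V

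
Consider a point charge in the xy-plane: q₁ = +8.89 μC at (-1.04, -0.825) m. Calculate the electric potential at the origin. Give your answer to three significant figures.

6.02×10⁴ V

The total potential is the scalar sum of each charge's contribution, V = Σ kqᵢ/rᵢ.
Distances from the field point to each charge: r₁ = 1.33 m.
V = k[(8.89×10⁻⁶)/(1.33)] = 6.02×10⁴ V.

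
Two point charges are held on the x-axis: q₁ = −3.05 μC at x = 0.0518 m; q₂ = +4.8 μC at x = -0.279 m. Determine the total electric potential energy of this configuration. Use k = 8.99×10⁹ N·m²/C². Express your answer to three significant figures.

-0.398 J

The assembly work is the sum of pairwise potential energies, U = Σ_{i<j} kqᵢqⱼ/rᵢⱼ.
Pair separations: r₁₂ = 0.331 m.
U = (-0.398) = -0.398 J.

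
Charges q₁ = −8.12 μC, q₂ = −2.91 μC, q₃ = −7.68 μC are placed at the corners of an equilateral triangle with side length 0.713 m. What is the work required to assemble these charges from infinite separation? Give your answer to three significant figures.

1.37 J

The work to assemble the configuration equals its total potential energy, U = Σ kqᵢqⱼ/rᵢⱼ over all pairs.
All three pair separations equal the side length, 0.713 m.
U = (0.298) + (0.786) + (0.282) = 1.37 J.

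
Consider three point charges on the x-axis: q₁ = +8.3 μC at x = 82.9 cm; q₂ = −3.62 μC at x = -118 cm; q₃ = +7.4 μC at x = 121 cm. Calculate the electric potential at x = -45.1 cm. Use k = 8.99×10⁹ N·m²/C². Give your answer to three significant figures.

5.37×10⁴ V

Electric potential is a scalar, so the contributions from each charge add algebraically: V = Σ kqᵢ/rᵢ.
Distances from the field point to each charge: r₁ = 1.28 m, r₂ = 0.729 m, r₃ = 1.66 m.
V = k[(8.30×10⁻⁶)/(1.28) + (-3.62×10⁻⁶)/(0.729) + (7.40×10⁻⁶)/(1.66)] = 5.37×10⁴ V.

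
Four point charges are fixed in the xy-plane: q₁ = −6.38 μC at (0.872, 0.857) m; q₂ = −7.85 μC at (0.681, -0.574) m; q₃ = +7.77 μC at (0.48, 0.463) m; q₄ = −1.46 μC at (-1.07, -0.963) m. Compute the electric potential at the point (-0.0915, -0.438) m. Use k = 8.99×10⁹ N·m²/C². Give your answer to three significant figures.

Electric potential is a scalar, so the contributions from each charge add algebraically: V = Σ kqᵢ/rᵢ.
Distances from the field point to each charge: r₁ = 1.61 m, r₂ = 0.784 m, r₃ = 1.07 m, r₄ = 1.11 m.
V = k[(-6.38×10⁻⁶)/(1.61) + (-7.85×10⁻⁶)/(0.784) + (7.77×10⁻⁶)/(1.07) + (-1.46×10⁻⁶)/(1.11)] = -7.19×10⁴ V.

-7.19×10⁴ V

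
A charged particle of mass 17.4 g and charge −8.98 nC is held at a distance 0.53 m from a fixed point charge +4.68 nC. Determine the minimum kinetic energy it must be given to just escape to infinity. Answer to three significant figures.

7.13×10⁻⁷ J

To just escape, total mechanical energy must reach zero at infinity: ½mv²_min + U = 0, so ½mv²_min = −U = |kQq|/r.
|U| = |kQq|/r = (8.99×10⁹ N·m²/C²)(4.68×10⁻⁹)(8.98×10⁻⁹)/(0.530) = 7.13×10⁻⁷ J.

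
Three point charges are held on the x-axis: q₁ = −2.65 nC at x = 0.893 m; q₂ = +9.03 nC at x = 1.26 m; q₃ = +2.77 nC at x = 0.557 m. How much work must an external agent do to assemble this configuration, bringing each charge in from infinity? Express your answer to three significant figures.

The assembly work is the sum of pairwise potential energies, U = Σ_{i<j} kqᵢqⱼ/rᵢⱼ.
Pair separations: r₁₂ = 0.367 m, r₁₃ = 0.336 m, r₂₃ = 0.703 m.
U = (-5.86×10⁻⁷) + (-1.96×10⁻⁷) + (3.20×10⁻⁷) = -4.63×10⁻⁷ J.

-4.63×10⁻⁷ J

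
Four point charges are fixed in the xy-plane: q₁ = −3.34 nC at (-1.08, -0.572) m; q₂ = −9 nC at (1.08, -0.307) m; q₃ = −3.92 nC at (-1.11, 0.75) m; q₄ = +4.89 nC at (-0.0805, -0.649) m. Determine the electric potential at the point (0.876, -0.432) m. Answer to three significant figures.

The total potential is the scalar sum of each charge's contribution, V = Σ kqᵢ/rᵢ.
Distances from the field point to each charge: r₁ = 1.96 m, r₂ = 0.239 m, r₃ = 2.31 m, r₄ = 0.981 m.
V = k[(-3.34×10⁻⁹)/(1.96) + (-9.00×10⁻⁹)/(0.239) + (-3.92×10⁻⁹)/(2.31) + (4.89×10⁻⁹)/(0.981)] = -324 V.

-324 V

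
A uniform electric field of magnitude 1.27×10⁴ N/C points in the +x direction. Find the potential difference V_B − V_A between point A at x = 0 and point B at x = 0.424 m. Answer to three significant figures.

-5380 V

In a uniform field, potential decreases in the direction of E: V_B − V_A = −E·Δx.
V_B − V_A = −(1.27×10⁴ V/m)(0.424 m) = -5380 V.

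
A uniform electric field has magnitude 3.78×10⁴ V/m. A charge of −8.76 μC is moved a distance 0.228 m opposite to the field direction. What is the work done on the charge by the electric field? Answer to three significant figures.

The potential change for a displacement 0.228 m opposite to the field direction is ΔV = +Ed = 8620 V.
W_field = −qΔV = 0.0755 J.

0.0755 J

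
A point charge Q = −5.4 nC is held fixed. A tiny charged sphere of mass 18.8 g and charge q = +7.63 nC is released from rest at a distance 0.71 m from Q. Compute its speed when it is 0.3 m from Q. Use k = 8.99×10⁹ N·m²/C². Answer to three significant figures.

8.71×10⁻³ m/s

Only the electrostatic force acts, so mechanical energy is conserved: ½mv² = U₁ − U₂ = kQq(1/r₁ − 1/r₂).
U₁ − U₂ = (8.99×10⁹ N·m²/C²)(-5.40×10⁻⁹ C)(7.63×10⁻⁹ C)(1/0.710 − 1/0.300) = 7.13×10⁻⁷ J.
v = √(2·7.13×10⁻⁷/0.0188) = 8.71×10⁻³ m/s.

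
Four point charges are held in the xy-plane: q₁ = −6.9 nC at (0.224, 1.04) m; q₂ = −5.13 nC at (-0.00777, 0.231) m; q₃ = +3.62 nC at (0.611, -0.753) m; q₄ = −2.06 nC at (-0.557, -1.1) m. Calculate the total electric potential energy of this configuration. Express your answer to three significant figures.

The assembly work is the sum of pairwise potential energies, U = Σ_{i<j} kqᵢqⱼ/rᵢⱼ.
Pair separations: r₁₂ = 0.842 m, r₁₃ = 1.83 m, r₁₄ = 2.28 m, r₂₃ = 1.16 m, r₂₄ = 1.44 m, r₃₄ = 1.22 m.
Summing all 6 pair terms gives U = 1.79×10⁻⁷ J.

1.79×10⁻⁷ J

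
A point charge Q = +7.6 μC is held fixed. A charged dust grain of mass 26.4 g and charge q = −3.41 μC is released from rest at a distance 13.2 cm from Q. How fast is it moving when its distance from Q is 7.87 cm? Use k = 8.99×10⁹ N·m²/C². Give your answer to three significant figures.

Only the electrostatic force acts, so mechanical energy is conserved: ½mv² = U₁ − U₂ = kQq(1/r₁ − 1/r₂).
U₁ − U₂ = (8.99×10⁹ N·m²/C²)(7.60×10⁻⁶ C)(-3.41×10⁻⁶ C)(1/0.132 − 1/0.0787) = 1.20 J.
v = √(2·1.20/0.0264) = 9.52 m/s.

9.52 m/s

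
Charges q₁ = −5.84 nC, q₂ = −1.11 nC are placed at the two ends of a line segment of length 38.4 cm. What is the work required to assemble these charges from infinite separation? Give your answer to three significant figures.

1.52×10⁻⁷ J

The work to assemble the configuration equals its total potential energy, U = Σ kqᵢqⱼ/rᵢⱼ over all pairs.
The separation is r = 0.384 m.
U = (1.52×10⁻⁷) = 1.52×10⁻⁷ J.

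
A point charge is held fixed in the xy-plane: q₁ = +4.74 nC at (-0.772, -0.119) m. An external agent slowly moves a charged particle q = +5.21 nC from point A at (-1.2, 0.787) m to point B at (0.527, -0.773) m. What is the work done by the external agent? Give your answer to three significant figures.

For quasistatic motion the external work equals the change in potential energy: W_ext = qΔV = q(V_B − V_A).
At A: distance to the source charge is 1.00 m; V_A = kq₁/r = 42.5 V.
At B: distance to the source charge is 1.45 m; V_B = kq₁/r = 29.3 V.
ΔV = V_B − V_A = -13.2 V.
W_ext = qΔV = (5.21×10⁻⁹ C)(-13.2 V) = -6.89×10⁻⁸ J.

-6.89×10⁻⁸ J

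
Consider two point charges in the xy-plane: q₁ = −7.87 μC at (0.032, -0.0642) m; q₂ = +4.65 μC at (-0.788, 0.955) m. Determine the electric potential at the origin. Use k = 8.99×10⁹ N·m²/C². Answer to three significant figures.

The total potential is the scalar sum of each charge's contribution, V = Σ kqᵢ/rᵢ.
Distances from the field point to each charge: r₁ = 0.0717 m, r₂ = 1.24 m.
V = k[(-7.87×10⁻⁶)/(0.0717) + (4.65×10⁻⁶)/(1.24)] = -9.53×10⁵ V.

-9.53×10⁵ V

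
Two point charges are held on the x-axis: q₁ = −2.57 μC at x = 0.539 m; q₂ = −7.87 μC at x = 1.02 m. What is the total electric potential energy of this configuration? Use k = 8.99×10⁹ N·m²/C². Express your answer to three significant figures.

0.378 J

The work to assemble the configuration equals its total potential energy, U = Σ kqᵢqⱼ/rᵢⱼ over all pairs.
Pair separations: r₁₂ = 0.481 m.
U = (0.378) = 0.378 J.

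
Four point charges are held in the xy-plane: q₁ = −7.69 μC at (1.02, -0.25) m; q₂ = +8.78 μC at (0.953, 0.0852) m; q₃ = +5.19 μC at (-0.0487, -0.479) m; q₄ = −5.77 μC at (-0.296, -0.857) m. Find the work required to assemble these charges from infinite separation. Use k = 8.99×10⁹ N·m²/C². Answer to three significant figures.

The work to assemble the configuration equals its total potential energy, U = Σ kqᵢqⱼ/rᵢⱼ over all pairs.
Pair separations: r₁₂ = 0.342 m, r₁₃ = 1.09 m, r₁₄ = 1.45 m, r₂₃ = 1.15 m, r₂₄ = 1.56 m, r₃₄ = 0.452 m.
Summing all 6 pair terms gives U = -2.36 J.

-2.36 J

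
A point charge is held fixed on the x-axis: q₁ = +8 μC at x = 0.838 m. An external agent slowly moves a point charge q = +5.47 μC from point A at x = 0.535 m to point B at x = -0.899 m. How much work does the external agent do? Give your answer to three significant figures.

-1.07 J

For quasistatic motion the external work equals the change in potential energy: W_ext = qΔV = q(V_B − V_A).
At A: distance to the source charge is 0.303 m; V_A = kq₁/r = 2.37×10⁵ V.
At B: distance to the source charge is 1.74 m; V_B = kq₁/r = 4.14×10⁴ V.
ΔV = V_B − V_A = -1.96×10⁵ V.
W_ext = qΔV = (5.47×10⁻⁶ C)(-1.96×10⁵ V) = -1.07 J.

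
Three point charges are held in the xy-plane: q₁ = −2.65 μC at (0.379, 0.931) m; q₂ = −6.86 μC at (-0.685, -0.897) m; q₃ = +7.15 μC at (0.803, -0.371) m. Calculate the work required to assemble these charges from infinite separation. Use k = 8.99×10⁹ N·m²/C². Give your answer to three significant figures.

The assembly work is the sum of pairwise potential energies, U = Σ_{i<j} kqᵢqⱼ/rᵢⱼ.
Pair separations: r₁₂ = 2.12 m, r₁₃ = 1.37 m, r₂₃ = 1.58 m.
U = (0.0773) + (-0.124) + (-0.279) = -0.327 J.

-0.327 J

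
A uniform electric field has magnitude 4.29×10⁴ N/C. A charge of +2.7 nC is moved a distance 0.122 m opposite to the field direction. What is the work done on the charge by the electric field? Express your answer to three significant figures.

-1.41×10⁻⁵ J

The potential change for a displacement 0.122 m opposite to the field direction is ΔV = +Ed = 5230 V.
W_field = −qΔV = -1.41×10⁻⁵ J.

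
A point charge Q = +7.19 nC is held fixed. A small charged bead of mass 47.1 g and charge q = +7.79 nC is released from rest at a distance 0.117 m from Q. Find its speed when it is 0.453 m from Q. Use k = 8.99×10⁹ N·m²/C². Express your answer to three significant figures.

0.0116 m/s

Only the electrostatic force acts, so mechanical energy is conserved: ½mv² = U₁ − U₂ = kQq(1/r₁ − 1/r₂).
U₁ − U₂ = (8.99×10⁹ N·m²/C²)(7.19×10⁻⁹ C)(7.79×10⁻⁹ C)(1/0.117 − 1/0.453) = 3.19×10⁻⁶ J.
v = √(2·3.19×10⁻⁶/0.0471) = 0.0116 m/s.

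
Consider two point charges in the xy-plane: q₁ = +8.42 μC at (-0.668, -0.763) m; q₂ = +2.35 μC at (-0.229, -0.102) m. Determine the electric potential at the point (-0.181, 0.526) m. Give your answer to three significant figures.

The total potential is the scalar sum of each charge's contribution, V = Σ kqᵢ/rᵢ.
Distances from the field point to each charge: r₁ = 1.38 m, r₂ = 0.630 m.
V = k[(8.42×10⁻⁶)/(1.38) + (2.35×10⁻⁶)/(0.630)] = 8.85×10⁴ V.

8.85×10⁴ V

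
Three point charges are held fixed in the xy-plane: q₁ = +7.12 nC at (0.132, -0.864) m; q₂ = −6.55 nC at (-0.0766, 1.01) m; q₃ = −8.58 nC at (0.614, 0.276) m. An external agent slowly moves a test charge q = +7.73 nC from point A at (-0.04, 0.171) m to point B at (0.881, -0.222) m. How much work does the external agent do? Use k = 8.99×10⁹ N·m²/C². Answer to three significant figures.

1.25×10⁻⁷ J

For quasistatic motion the external work equals the change in potential energy: W_ext = qΔV = q(V_B − V_A).
At A: distances to the source charges are 1.05 m, 0.840 m, 0.662 m; V_A = Σ kqᵢ/rᵢ = -126 V.
At B: distances to the source charges are 0.986 m, 1.56 m, 0.565 m; V_B = Σ kqᵢ/rᵢ = -109 V.
ΔV = V_B − V_A = 16.2 V.
W_ext = qΔV = (7.73×10⁻⁹ C)(16.2 V) = 1.25×10⁻⁷ J.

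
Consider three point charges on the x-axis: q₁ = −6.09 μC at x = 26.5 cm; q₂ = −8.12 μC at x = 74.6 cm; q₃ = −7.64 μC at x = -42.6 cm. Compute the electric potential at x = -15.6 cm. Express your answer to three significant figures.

-4.65×10⁵ V

The total potential is the scalar sum of each charge's contribution, V = Σ kqᵢ/rᵢ.
Distances from the field point to each charge: r₁ = 0.421 m, r₂ = 0.902 m, r₃ = 0.270 m.
V = k[(-6.09×10⁻⁶)/(0.421) + (-8.12×10⁻⁶)/(0.902) + (-7.64×10⁻⁶)/(0.270)] = -4.65×10⁵ V.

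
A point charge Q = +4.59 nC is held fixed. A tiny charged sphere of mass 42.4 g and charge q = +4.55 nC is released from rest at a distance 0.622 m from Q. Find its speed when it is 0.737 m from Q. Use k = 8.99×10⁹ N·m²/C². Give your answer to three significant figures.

Only the electrostatic force acts, so mechanical energy is conserved: ½mv² = U₁ − U₂ = kQq(1/r₁ − 1/r₂).
U₁ − U₂ = (8.99×10⁹ N·m²/C²)(4.59×10⁻⁹ C)(4.55×10⁻⁹ C)(1/0.622 − 1/0.737) = 4.71×10⁻⁸ J.
v = √(2·4.71×10⁻⁸/0.0424) = 1.49×10⁻³ m/s.

1.49×10⁻³ m/s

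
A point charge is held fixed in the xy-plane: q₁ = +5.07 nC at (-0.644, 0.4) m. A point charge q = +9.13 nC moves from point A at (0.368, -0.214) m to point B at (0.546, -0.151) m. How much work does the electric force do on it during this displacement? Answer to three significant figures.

The work done by the electric force is W_field = −ΔU = −q(V_B − V_A) = q(V_A − V_B).
At A: distance to the source charge is 1.18 m; V_A = kq₁/r = 38.5 V.
At B: distance to the source charge is 1.31 m; V_B = kq₁/r = 34.8 V.
ΔV = V_B − V_A = -3.75 V.
W_field = −qΔV = −(9.13×10⁻⁹ C)(-3.75 V) = 3.42×10⁻⁸ J.

3.42×10⁻⁸ J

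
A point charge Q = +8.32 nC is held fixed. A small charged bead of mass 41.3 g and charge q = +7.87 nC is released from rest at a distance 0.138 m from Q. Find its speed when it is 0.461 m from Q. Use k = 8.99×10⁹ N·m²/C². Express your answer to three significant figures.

Only the electrostatic force acts, so mechanical energy is conserved: ½mv² = U₁ − U₂ = kQq(1/r₁ − 1/r₂).
U₁ − U₂ = (8.99×10⁹ N·m²/C²)(8.32×10⁻⁹ C)(7.87×10⁻⁹ C)(1/0.138 − 1/0.461) = 2.99×10⁻⁶ J.
v = √(2·2.99×10⁻⁶/0.0413) = 0.0120 m/s.

0.0120 m/s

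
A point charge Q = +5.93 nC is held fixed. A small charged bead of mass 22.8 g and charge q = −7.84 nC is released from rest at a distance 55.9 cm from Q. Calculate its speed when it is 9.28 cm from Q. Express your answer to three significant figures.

0.0182 m/s

Only the electrostatic force acts, so mechanical energy is conserved: ½mv² = U₁ − U₂ = kQq(1/r₁ − 1/r₂).
U₁ − U₂ = (8.99×10⁹ N·m²/C²)(5.93×10⁻⁹ C)(-7.84×10⁻⁹ C)(1/0.559 − 1/0.0928) = 3.76×10⁻⁶ J.
v = √(2·3.76×10⁻⁶/0.0228) = 0.0182 m/s.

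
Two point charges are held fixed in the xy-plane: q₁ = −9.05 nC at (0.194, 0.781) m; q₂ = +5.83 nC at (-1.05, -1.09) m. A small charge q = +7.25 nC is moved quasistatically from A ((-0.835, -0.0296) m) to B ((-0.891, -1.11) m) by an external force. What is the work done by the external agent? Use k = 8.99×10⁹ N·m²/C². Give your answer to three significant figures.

For quasistatic motion the external work equals the change in potential energy: W_ext = qΔV = q(V_B − V_A).
At A: distances to the source charges are 1.31 m, 1.08 m; V_A = Σ kqᵢ/rᵢ = -13.7 V.
At B: distances to the source charges are 2.18 m, 0.160 m; V_B = Σ kqᵢ/rᵢ = 290 V.
ΔV = V_B − V_A = 303 V.
W_ext = qΔV = (7.25×10⁻⁹ C)(303 V) = 2.20×10⁻⁶ J.

2.20×10⁻⁶ J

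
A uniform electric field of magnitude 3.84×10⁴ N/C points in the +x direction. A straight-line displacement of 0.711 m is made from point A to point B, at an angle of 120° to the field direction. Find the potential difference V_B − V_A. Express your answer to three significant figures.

Only the component of displacement along E changes the potential: ΔV = −E·d·cosθ.
ΔV = −(3.84×10⁴ V/m)(0.711 m)cos120° = 1.37×10⁴ V.

1.37×10⁴ V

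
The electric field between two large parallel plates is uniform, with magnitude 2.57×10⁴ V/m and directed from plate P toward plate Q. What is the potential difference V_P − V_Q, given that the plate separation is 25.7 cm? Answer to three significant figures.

In a uniform field, potential decreases in the direction of E: ΔV = −E·d for a displacement d parallel to E.
Going from Q to P is a displacement of 25.7 cm opposite to the field, so V_P − V_Q = +Ed = 6600 V.

6600 V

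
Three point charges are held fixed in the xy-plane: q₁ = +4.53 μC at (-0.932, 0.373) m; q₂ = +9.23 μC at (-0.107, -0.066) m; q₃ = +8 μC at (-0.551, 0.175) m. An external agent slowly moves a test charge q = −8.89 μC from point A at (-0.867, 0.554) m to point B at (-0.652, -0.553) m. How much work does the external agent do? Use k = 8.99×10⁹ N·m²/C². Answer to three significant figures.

For quasistatic motion the external work equals the change in potential energy: W_ext = qΔV = q(V_B − V_A).
At A: distances to the source charges are 0.192 m, 0.981 m, 0.493 m; V_A = Σ kqᵢ/rᵢ = 4.42×10⁵ V.
At B: distances to the source charges are 0.967 m, 0.731 m, 0.735 m; V_B = Σ kqᵢ/rᵢ = 2.53×10⁵ V.
ΔV = V_B − V_A = -1.89×10⁵ V.
W_ext = qΔV = (-8.89×10⁻⁶ C)(-1.89×10⁵ V) = 1.68 J.

1.68 J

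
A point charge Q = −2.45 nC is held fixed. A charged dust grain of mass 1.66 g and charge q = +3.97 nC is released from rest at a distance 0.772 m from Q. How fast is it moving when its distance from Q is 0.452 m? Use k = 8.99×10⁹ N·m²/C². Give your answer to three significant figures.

9.83×10⁻³ m/s

Only the electrostatic force acts, so mechanical energy is conserved: ½mv² = U₁ − U₂ = kQq(1/r₁ − 1/r₂).
U₁ − U₂ = (8.99×10⁹ N·m²/C²)(-2.45×10⁻⁹ C)(3.97×10⁻⁹ C)(1/0.772 − 1/0.452) = 8.02×10⁻⁸ J.
v = √(2·8.02×10⁻⁸/1.66×10⁻³) = 9.83×10⁻³ m/s.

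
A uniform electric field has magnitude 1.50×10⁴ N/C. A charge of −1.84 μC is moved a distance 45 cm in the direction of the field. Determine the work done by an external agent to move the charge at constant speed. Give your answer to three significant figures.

0.0124 J

The potential change for a displacement 45 cm in the direction of the field is ΔV = −Ed = -6750 V.
W_ext = qΔV = 0.0124 J.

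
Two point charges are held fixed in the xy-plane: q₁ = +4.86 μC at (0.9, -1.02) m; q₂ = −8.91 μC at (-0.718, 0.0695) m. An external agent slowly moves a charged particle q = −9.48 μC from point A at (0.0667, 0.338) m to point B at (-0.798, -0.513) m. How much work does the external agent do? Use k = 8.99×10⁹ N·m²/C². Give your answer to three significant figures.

0.402 J

For quasistatic motion the external work equals the change in potential energy: W_ext = qΔV = q(V_B − V_A).
At A: distances to the source charges are 1.59 m, 0.829 m; V_A = Σ kqᵢ/rᵢ = -6.92×10⁴ V.
At B: distances to the source charges are 1.77 m, 0.588 m; V_B = Σ kqᵢ/rᵢ = -1.12×10⁵ V.
ΔV = V_B − V_A = -4.24×10⁴ V.
W_ext = qΔV = (-9.48×10⁻⁶ C)(-4.24×10⁴ V) = 0.402 J.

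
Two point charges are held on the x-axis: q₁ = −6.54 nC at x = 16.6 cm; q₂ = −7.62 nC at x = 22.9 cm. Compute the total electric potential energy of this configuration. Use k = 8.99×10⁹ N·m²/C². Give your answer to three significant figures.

The work to assemble the configuration equals its total potential energy, U = Σ kqᵢqⱼ/rᵢⱼ over all pairs.
Pair separations: r₁₂ = 0.0630 m.
U = (7.11×10⁻⁶) = 7.11×10⁻⁶ J.

7.11×10⁻⁶ J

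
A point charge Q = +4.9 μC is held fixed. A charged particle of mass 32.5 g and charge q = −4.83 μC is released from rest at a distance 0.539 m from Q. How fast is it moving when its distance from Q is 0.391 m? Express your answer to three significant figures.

Only the electrostatic force acts, so mechanical energy is conserved: ½mv² = U₁ − U₂ = kQq(1/r₁ − 1/r₂).
U₁ − U₂ = (8.99×10⁹ N·m²/C²)(4.90×10⁻⁶ C)(-4.83×10⁻⁶ C)(1/0.539 − 1/0.391) = 0.149 J.
v = √(2·0.149/0.0325) = 3.03 m/s.

3.03 m/s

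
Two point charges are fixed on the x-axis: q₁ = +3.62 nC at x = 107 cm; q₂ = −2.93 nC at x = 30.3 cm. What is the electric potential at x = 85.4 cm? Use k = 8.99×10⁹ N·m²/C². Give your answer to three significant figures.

The total potential is the scalar sum of each charge's contribution, V = Σ kqᵢ/rᵢ.
Distances from the field point to each charge: r₁ = 0.216 m, r₂ = 0.551 m.
V = k[(3.62×10⁻⁹)/(0.216) + (-2.93×10⁻⁹)/(0.551)] = 103 V.

103 V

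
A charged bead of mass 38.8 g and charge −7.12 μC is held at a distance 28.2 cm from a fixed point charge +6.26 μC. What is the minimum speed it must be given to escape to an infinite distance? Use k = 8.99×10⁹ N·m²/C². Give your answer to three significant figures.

To just escape, total mechanical energy must reach zero at infinity: ½mv²_min + U = 0, so ½mv²_min = −U = |kQq|/r.
|U| = |kQq|/r = (8.99×10⁹ N·m²/C²)(6.26×10⁻⁶)(7.12×10⁻⁶)/(0.282) = 1.42 J.
v_min = √(2|U|/m) = √(2·1.42/0.0388) = 8.56 m/s.

8.56 m/s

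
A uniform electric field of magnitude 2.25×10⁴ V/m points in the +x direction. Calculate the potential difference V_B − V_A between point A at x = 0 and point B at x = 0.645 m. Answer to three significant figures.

In a uniform field, potential decreases in the direction of E: V_B − V_A = −E·Δx.
V_B − V_A = −(2.25×10⁴ V/m)(0.645 m) = -1.45×10⁴ V.

-1.45×10⁴ V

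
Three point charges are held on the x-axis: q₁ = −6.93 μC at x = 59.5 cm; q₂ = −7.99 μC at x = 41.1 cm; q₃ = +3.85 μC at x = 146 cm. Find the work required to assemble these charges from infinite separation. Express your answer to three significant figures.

The assembly work is the sum of pairwise potential energies, U = Σ_{i<j} kqᵢqⱼ/rᵢⱼ.
Pair separations: r₁₂ = 0.184 m, r₁₃ = 0.865 m, r₂₃ = 1.05 m.
U = (2.71) + (-0.277) + (-0.264) = 2.16 J.

2.16 J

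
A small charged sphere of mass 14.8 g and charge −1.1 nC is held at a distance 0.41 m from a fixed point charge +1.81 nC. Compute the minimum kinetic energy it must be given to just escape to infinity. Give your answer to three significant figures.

To just escape, total mechanical energy must reach zero at infinity: ½mv²_min + U = 0, so ½mv²_min = −U = |kQq|/r.
|U| = |kQq|/r = (8.99×10⁹ N·m²/C²)(1.81×10⁻⁹)(1.10×10⁻⁹)/(0.410) = 4.37×10⁻⁸ J.

4.37×10⁻⁸ J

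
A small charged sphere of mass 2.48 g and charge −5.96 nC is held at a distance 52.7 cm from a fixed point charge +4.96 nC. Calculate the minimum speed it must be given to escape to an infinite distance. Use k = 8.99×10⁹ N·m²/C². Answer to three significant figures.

0.0202 m/s

To just escape, total mechanical energy must reach zero at infinity: ½mv²_min + U = 0, so ½mv²_min = −U = |kQq|/r.
|U| = |kQq|/r = (8.99×10⁹ N·m²/C²)(4.96×10⁻⁹)(5.96×10⁻⁹)/(0.527) = 5.04×10⁻⁷ J.
v_min = √(2|U|/m) = √(2·5.04×10⁻⁷/2.48×10⁻³) = 0.0202 m/s.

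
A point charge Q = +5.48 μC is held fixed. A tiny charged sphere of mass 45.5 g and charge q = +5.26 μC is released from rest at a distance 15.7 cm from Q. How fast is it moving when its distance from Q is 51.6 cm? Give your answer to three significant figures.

7.10 m/s

Only the electrostatic force acts, so mechanical energy is conserved: ½mv² = U₁ − U₂ = kQq(1/r₁ − 1/r₂).
U₁ − U₂ = (8.99×10⁹ N·m²/C²)(5.48×10⁻⁶ C)(5.26×10⁻⁶ C)(1/0.157 − 1/0.516) = 1.15 J.
v = √(2·1.15/0.0455) = 7.10 m/s.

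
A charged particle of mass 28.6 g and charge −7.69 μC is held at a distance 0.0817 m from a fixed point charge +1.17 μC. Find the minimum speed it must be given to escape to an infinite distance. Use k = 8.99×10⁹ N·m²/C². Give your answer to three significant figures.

To just escape, total mechanical energy must reach zero at infinity: ½mv²_min + U = 0, so ½mv²_min = −U = |kQq|/r.
|U| = |kQq|/r = (8.99×10⁹ N·m²/C²)(1.17×10⁻⁶)(7.69×10⁻⁶)/(0.0817) = 0.990 J.
v_min = √(2|U|/m) = √(2·0.990/0.0286) = 8.32 m/s.

8.32 m/s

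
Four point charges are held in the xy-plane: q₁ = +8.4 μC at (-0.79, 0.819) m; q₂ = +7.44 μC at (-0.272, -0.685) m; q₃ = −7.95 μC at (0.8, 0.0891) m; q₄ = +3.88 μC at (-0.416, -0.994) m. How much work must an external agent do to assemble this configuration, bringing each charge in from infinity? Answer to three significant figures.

0.357 J

The assembly work is the sum of pairwise potential energies, U = Σ_{i<j} kqᵢqⱼ/rᵢⱼ.
Pair separations: r₁₂ = 1.59 m, r₁₃ = 1.75 m, r₁₄ = 1.85 m, r₂₃ = 1.32 m, r₂₄ = 0.341 m, r₃₄ = 1.63 m.
Summing all 6 pair terms gives U = 0.357 J.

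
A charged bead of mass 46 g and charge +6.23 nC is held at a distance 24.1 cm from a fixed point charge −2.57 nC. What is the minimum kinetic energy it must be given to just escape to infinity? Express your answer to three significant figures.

5.97×10⁻⁷ J

To just escape, total mechanical energy must reach zero at infinity: ½mv²_min + U = 0, so ½mv²_min = −U = |kQq|/r.
|U| = |kQq|/r = (8.99×10⁹ N·m²/C²)(2.57×10⁻⁹)(6.23×10⁻⁹)/(0.241) = 5.97×10⁻⁷ J.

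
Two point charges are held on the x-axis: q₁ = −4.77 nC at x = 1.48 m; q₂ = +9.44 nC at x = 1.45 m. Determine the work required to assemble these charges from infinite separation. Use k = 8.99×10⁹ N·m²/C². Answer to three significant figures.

-1.35×10⁻⁵ J

The assembly work is the sum of pairwise potential energies, U = Σ_{i<j} kqᵢqⱼ/rᵢⱼ.
Pair separations: r₁₂ = 0.0300 m.
U = (-1.35×10⁻⁵) = -1.35×10⁻⁵ J.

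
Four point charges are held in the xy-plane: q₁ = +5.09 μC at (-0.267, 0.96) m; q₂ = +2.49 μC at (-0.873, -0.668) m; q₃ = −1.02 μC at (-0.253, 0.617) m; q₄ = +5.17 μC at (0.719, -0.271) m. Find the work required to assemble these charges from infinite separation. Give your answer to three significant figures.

The assembly work is the sum of pairwise potential energies, U = Σ_{i<j} kqᵢqⱼ/rᵢⱼ.
Pair separations: r₁₂ = 1.74 m, r₁₃ = 0.343 m, r₁₄ = 1.58 m, r₂₃ = 1.43 m, r₂₄ = 1.64 m, r₃₄ = 1.32 m.
Summing all 6 pair terms gives U = 0.0981 J.

0.0981 J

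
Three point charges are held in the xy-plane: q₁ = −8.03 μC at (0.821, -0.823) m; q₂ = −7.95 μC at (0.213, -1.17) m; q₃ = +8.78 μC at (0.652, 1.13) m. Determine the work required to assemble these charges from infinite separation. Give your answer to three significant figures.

0.228 J

The assembly work is the sum of pairwise potential energies, U = Σ_{i<j} kqᵢqⱼ/rᵢⱼ.
Pair separations: r₁₂ = 0.700 m, r₁₃ = 1.96 m, r₂₃ = 2.34 m.
U = (0.820) + (-0.323) + (-0.268) = 0.228 J.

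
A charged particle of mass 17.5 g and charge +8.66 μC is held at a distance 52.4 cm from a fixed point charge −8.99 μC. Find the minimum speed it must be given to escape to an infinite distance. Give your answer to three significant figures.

12.4 m/s

To just escape, total mechanical energy must reach zero at infinity: ½mv²_min + U = 0, so ½mv²_min = −U = |kQq|/r.
|U| = |kQq|/r = (8.99×10⁹ N·m²/C²)(8.99×10⁻⁶)(8.66×10⁻⁶)/(0.524) = 1.34 J.
v_min = √(2|U|/m) = √(2·1.34/0.0175) = 12.4 m/s.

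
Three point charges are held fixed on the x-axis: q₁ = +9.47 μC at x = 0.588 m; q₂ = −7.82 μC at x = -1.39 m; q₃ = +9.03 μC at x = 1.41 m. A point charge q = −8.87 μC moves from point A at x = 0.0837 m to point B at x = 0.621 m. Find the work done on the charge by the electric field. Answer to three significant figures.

21.9 J

The work done by the electric force is W_field = −ΔU = −q(V_B − V_A) = q(V_A − V_B).
At A: distances to the source charges are 0.504 m, 1.47 m, 1.33 m; V_A = Σ kqᵢ/rᵢ = 1.82×10⁵ V.
At B: distances to the source charges are 0.0330 m, 2.01 m, 0.789 m; V_B = Σ kqᵢ/rᵢ = 2.65×10⁶ V.
ΔV = V_B − V_A = 2.47×10⁶ V.
W_field = −qΔV = −(-8.87×10⁻⁶ C)(2.47×10⁶ V) = 21.9 J.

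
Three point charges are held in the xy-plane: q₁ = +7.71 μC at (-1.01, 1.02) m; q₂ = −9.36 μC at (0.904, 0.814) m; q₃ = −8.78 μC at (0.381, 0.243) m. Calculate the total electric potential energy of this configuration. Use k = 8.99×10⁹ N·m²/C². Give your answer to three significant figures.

The assembly work is the sum of pairwise potential energies, U = Σ_{i<j} kqᵢqⱼ/rᵢⱼ.
Pair separations: r₁₂ = 1.93 m, r₁₃ = 1.59 m, r₂₃ = 0.774 m.
U = (-0.337) + (-0.382) + (0.954) = 0.235 J.

0.235 J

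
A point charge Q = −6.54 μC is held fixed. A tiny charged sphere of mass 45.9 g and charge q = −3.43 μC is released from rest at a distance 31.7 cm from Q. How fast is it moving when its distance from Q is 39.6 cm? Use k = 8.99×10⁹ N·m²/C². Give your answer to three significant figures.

Only the electrostatic force acts, so mechanical energy is conserved: ½mv² = U₁ − U₂ = kQq(1/r₁ − 1/r₂).
U₁ − U₂ = (8.99×10⁹ N·m²/C²)(-6.54×10⁻⁶ C)(-3.43×10⁻⁶ C)(1/0.317 − 1/0.396) = 0.127 J.
v = √(2·0.127/0.0459) = 2.35 m/s.

2.35 m/s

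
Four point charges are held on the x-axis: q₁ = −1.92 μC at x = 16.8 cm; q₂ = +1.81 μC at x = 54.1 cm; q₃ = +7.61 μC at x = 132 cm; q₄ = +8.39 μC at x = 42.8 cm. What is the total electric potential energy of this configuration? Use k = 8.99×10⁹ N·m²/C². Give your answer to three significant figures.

The work to assemble the configuration equals its total potential energy, U = Σ kqᵢqⱼ/rᵢⱼ over all pairs.
Pair separations: r₁₂ = 0.373 m, r₁₃ = 1.15 m, r₁₄ = 0.260 m, r₂₃ = 0.779 m, r₂₄ = 0.113 m, r₃₄ = 0.892 m.
Summing all 6 pair terms gives U = 1.26 J.

1.26 J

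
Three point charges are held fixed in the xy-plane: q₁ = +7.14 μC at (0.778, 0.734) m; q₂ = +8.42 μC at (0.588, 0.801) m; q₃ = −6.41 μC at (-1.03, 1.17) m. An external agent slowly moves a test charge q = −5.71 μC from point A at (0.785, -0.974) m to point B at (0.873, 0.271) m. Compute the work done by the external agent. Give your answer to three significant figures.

-0.998 J

For quasistatic motion the external work equals the change in potential energy: W_ext = qΔV = q(V_B − V_A).
At A: distances to the source charges are 1.71 m, 1.79 m, 2.81 m; V_A = Σ kqᵢ/rᵢ = 5.95×10⁴ V.
At B: distances to the source charges are 0.473 m, 0.602 m, 2.10 m; V_B = Σ kqᵢ/rᵢ = 2.34×10⁵ V.
ΔV = V_B − V_A = 1.75×10⁵ V.
W_ext = qΔV = (-5.71×10⁻⁶ C)(1.75×10⁵ V) = -0.998 J.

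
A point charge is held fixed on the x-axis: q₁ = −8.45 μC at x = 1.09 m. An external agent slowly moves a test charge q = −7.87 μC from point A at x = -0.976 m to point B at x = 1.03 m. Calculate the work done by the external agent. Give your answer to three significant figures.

For quasistatic motion the external work equals the change in potential energy: W_ext = qΔV = q(V_B − V_A).
At A: distance to the source charge is 2.07 m; V_A = kq₁/r = -3.68×10⁴ V.
At B: distance to the source charge is 0.0600 m; V_B = kq₁/r = -1.27×10⁶ V.
ΔV = V_B − V_A = -1.23×10⁶ V.
W_ext = qΔV = (-7.87×10⁻⁶ C)(-1.23×10⁶ V) = 9.67 J.

9.67 J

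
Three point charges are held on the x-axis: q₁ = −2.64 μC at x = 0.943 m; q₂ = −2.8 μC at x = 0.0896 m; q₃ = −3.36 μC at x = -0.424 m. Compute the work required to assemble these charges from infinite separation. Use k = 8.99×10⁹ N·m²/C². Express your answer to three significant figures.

The work to assemble the configuration equals its total potential energy, U = Σ kqᵢqⱼ/rᵢⱼ over all pairs.
Pair separations: r₁₂ = 0.853 m, r₁₃ = 1.37 m, r₂₃ = 0.514 m.
U = (0.0779) + (0.0583) + (0.165) = 0.301 J.

0.301 J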